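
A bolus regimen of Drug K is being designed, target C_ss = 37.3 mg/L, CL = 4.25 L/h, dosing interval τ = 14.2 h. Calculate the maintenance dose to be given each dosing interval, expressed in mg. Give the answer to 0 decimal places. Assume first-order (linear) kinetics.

2251 mg

At steady state, Dose/τ = Css × CL.
Dose = Css × CL × τ = 37.3 × 4.250 × 14.2 = 2251 mg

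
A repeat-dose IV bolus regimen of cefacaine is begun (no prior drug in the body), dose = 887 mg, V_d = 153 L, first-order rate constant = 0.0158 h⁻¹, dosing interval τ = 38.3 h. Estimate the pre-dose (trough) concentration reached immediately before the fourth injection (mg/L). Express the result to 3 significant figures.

5.84 mg/L

C₀ per dose = Dose / Vd = 887 / 153 = 5.797 mg/L
Fraction remaining after one interval: r = e^(−kτ) = e^(−0.01580 × 38.3) = 0.5460
Before dose 4, 3 doses have been given (aged 1τ, 2τ, 3τ).
C_trough = C₀ × (r + r² + … + r^3) = C₀ × r(1−r^3)/(1−r)
        = 5.797 × 0.5460 × (1 − 0.1628) / (1 − 0.5460) = 5.837 mg/L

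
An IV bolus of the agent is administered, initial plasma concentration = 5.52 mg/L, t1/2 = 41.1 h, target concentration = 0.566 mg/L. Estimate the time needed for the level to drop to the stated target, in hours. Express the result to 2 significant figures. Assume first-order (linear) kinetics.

140 h

k = ln2 / t½ = 0.693147 / 41.1 = 0.01686 h⁻¹
t = ln(C₀ / C) / k = ln(5.520 / 0.566) / 0.01686
  = ln(9.753) / 0.01686 = 2.278 / 0.01686 = 135.1 h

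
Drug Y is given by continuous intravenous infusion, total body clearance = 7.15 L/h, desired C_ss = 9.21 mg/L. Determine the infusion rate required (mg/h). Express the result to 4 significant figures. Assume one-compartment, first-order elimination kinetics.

65.85 mg/h

At steady state, infusion rate R₀ = Css × CL = 9.21 × 7.150 = 65.85 mg/h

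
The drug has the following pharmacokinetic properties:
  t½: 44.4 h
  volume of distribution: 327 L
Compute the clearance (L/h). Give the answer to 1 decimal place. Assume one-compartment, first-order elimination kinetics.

5.1 L/h

k = ln2 / t½ = 0.693147 / 44.4 = 0.01561 h⁻¹
CL = k × Vd = 0.01561 × 327 = 5.104 L/h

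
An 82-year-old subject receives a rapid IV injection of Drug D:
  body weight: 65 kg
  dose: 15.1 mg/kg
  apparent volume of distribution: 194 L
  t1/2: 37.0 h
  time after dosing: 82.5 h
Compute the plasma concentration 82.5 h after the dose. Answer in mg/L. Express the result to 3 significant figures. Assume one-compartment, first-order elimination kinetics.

1.08 mg/L

Total dose = 15.1 × 65 = 981.5 mg
C₀ = Dose / Vd = 981.5 / 194 = 5.059 mg/L
k = ln2 / t½ = 0.693147 / 37.0 = 0.01873 h⁻¹
C = C₀ · e^(−k·t) = 5.059 × e^(−0.01873 × 82.5)
  = 5.059 × 0.2133 = 1.079 mg/L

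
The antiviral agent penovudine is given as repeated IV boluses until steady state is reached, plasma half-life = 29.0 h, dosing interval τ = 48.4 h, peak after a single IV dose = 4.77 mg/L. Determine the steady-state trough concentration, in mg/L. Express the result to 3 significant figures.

k = ln2 / t½ = 0.693147 / 29.0 = 0.02390 h⁻¹
e^(−kτ) = e^(−0.02390 × 48.4) = 0.3145
Accumulation ratio R = 1 / (1 − e^(−kτ)) = 1 / (1 − 0.3145) = 1.459
Steady-state trough = C₀ × R × e^(−kτ) = 4.77 × 1.459 × 0.3145 = 2.189 mg/L

2.19 mg/L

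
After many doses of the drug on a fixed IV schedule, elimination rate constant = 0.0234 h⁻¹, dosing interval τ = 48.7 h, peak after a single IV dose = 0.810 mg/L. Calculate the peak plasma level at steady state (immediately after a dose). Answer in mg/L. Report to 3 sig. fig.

1.19 mg/L

e^(−kτ) = e^(−0.02340 × 48.7) = 0.3200
Accumulation ratio R = 1 / (1 − e^(−kτ)) = 1 / (1 − 0.3200) = 1.471
Steady-state peak = C₀ × R = 0.810 × 1.471 = 1.192 mg/L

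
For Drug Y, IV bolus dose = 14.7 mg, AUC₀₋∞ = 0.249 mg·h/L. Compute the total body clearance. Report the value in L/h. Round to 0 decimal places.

CL = Dose / AUC = 14.7 / 0.249 = 59.04 L/h

59 L/h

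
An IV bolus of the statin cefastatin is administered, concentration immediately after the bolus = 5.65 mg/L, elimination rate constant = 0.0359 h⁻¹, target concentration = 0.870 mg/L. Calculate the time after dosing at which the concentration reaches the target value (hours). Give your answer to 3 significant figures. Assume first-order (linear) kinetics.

t = ln(C₀ / C) / k = ln(5.650 / 0.870) / 0.03590
  = ln(6.494) / 0.03590 = 1.871 / 0.03590 = 52.12 h

52.1 h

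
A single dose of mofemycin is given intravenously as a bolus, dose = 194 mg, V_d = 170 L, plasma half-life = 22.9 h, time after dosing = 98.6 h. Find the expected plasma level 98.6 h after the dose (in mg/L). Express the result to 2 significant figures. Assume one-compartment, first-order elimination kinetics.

C₀ = Dose / Vd = 194.0 / 170 = 1.141 mg/L
k = ln2 / t½ = 0.693147 / 22.9 = 0.03027 h⁻¹
C = C₀ · e^(−k·t) = 1.141 × e^(−0.03027 × 98.6)
  = 1.141 × 0.05056 = 0.05769 mg/L

0.058 mg/L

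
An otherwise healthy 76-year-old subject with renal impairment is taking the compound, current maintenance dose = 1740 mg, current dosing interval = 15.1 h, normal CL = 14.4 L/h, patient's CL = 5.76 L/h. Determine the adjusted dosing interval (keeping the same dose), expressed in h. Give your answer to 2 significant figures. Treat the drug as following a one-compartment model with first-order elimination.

To keep the same average steady-state level, dosing rate must scale with clearance.
CL ratio = 5.76 / 14.4 = 0.4000
New interval (same dose) = 15.1 / 0.4000 = 37.75 h

38 h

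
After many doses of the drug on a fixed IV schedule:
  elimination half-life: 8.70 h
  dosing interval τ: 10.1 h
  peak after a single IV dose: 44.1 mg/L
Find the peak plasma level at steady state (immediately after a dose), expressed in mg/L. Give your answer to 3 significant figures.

79.8 mg/L

k = ln2 / t½ = 0.693147 / 8.70 = 0.07967 h⁻¹
e^(−kτ) = e^(−0.07967 × 10.1) = 0.4472
Accumulation ratio R = 1 / (1 − e^(−kτ)) = 1 / (1 − 0.4472) = 1.809
Steady-state peak = C₀ × R = 44.1 × 1.809 = 79.78 mg/L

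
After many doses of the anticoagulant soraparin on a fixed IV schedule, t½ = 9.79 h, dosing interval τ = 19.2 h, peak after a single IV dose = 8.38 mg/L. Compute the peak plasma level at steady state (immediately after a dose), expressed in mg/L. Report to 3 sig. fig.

k = ln2 / t½ = 0.693147 / 9.79 = 0.07080 h⁻¹
e^(−kτ) = e^(−0.07080 × 19.2) = 0.2568
Accumulation ratio R = 1 / (1 − e^(−kτ)) = 1 / (1 − 0.2568) = 1.346
Steady-state peak = C₀ × R = 8.38 × 1.346 = 11.28 mg/L

11.3 mg/L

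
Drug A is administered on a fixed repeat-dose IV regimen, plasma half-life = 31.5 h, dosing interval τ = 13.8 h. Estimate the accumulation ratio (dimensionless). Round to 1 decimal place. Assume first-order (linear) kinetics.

k = ln2 / t½ = 0.693147 / 31.5 = 0.02200 h⁻¹
e^(−kτ) = e^(−0.02200 × 13.8) = 0.7382
Accumulation ratio R = 1 / (1 − e^(−kτ)) = 1 / (1 − 0.7382) = 3.820

3.8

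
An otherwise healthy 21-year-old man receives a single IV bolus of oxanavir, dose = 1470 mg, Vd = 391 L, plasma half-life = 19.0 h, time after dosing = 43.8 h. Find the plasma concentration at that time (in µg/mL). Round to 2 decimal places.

C₀ = Dose / Vd = 1470 / 391 = 3.760 mg/L
k = ln2 / t½ = 0.693147 / 19.0 = 0.03648 h⁻¹
C = C₀ · e^(−k·t) = 3.760 × e^(−0.03648 × 43.8)
  = 3.760 × 0.2023 = 0.7606 mg/L
(0.7606 mg/L = 0.7606 µg/mL)

0.76 µg/mL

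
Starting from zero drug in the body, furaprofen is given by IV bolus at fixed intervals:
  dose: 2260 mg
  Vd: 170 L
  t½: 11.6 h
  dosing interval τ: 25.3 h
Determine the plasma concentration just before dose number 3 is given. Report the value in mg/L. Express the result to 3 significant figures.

C₀ per dose = Dose / Vd = 2260 / 170 = 13.29 mg/L
k = ln2 / t½ = 0.693147 / 11.6 = 0.05975 h⁻¹
Fraction remaining after one interval: r = e^(−kτ) = e^(−0.05975 × 25.3) = 0.2205
Before dose 3, 2 doses have been given (aged 1τ, 2τ).
C_trough = C₀ × (r + r²) = 13.29 × (0.2205 + 0.04862) = 3.577 mg/L

3.58 mg/L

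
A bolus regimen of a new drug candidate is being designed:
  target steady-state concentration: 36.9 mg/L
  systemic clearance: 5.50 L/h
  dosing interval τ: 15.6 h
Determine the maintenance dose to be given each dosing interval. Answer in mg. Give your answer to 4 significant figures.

At steady state, Dose/τ = Css × CL.
Dose = Css × CL × τ = 36.9 × 5.500 × 15.6 = 3166 mg

3166 mg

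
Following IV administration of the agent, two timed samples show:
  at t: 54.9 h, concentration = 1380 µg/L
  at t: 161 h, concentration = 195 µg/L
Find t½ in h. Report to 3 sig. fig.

k = ln(C₁/C₂) / (t₂ − t₁) = ln(1380/195) / (161 − 54.9)
  = 1.957 / 106.1 = 0.01844 h⁻¹
t½ = ln2 / k = 0.693147 / 0.01844 = 37.59 h

37.6 h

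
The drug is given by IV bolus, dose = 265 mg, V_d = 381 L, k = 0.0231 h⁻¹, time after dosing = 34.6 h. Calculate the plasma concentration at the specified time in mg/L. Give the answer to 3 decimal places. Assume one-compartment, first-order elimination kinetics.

C₀ = Dose / Vd = 265.0 / 381 = 0.6955 mg/L
C = C₀ · e^(−k·t) = 0.6955 × e^(−0.02310 × 34.6)
  = 0.6955 × 0.4497 = 0.3128 mg/L

0.313 mg/L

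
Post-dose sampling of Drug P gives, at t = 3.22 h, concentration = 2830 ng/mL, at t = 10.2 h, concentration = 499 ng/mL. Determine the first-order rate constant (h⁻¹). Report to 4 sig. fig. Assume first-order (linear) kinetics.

0.2486 h⁻¹

k = ln(C₁/C₂) / (t₂ − t₁) = ln(2830/499) / (10.2 − 3.22)
  = 1.735 / 6.980 = 0.2486 h⁻¹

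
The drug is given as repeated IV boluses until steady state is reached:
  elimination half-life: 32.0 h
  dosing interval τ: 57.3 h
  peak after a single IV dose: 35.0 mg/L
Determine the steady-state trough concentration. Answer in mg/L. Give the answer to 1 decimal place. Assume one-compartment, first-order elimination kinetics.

14.2 mg/L

k = ln2 / t½ = 0.693147 / 32.0 = 0.02166 h⁻¹
e^(−kτ) = e^(−0.02166 × 57.3) = 0.2891
Accumulation ratio R = 1 / (1 − e^(−kτ)) = 1 / (1 − 0.2891) = 1.407
Steady-state trough = C₀ × R × e^(−kτ) = 35.0 × 1.407 × 0.2891 = 14.24 mg/L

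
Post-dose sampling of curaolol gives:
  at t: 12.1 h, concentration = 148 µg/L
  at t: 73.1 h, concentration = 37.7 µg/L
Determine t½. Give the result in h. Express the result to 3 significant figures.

30.9 h

k = ln(C₁/C₂) / (t₂ − t₁) = ln(148/37.7) / (73.1 − 12.1)
  = 1.368 / 61.00 = 0.02243 h⁻¹
t½ = ln2 / k = 0.693147 / 0.02243 = 30.90 h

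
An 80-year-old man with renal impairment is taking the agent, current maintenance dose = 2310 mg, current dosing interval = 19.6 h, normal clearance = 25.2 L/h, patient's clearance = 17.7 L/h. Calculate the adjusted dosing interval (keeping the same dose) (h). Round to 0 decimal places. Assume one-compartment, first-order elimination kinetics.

28 h

To keep the same average steady-state level, dosing rate must scale with clearance.
CL ratio = 17.7 / 25.2 = 0.7024
New interval (same dose) = 19.6 / 0.7024 = 27.90 h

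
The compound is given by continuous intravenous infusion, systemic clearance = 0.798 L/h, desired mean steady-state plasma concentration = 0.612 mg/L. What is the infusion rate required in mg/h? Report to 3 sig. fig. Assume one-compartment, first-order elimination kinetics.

At steady state, infusion rate R₀ = Css × CL = 0.612 × 0.7980 = 0.4884 mg/h

0.488 mg/h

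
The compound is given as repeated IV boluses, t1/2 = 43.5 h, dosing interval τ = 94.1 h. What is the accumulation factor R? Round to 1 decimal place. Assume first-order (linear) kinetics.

1.3

k = ln2 / t½ = 0.693147 / 43.5 = 0.01593 h⁻¹
e^(−kτ) = e^(−0.01593 × 94.1) = 0.2234
Accumulation ratio R = 1 / (1 − e^(−kτ)) = 1 / (1 − 0.2234) = 1.288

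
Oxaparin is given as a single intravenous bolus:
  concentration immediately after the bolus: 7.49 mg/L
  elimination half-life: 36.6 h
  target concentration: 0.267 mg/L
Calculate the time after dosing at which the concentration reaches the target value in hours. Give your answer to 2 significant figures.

180 h

k = ln2 / t½ = 0.693147 / 36.6 = 0.01894 h⁻¹
t = ln(C₀ / C) / k = ln(7.490 / 0.267) / 0.01894
  = ln(28.05) / 0.01894 = 3.334 / 0.01894 = 176.0 h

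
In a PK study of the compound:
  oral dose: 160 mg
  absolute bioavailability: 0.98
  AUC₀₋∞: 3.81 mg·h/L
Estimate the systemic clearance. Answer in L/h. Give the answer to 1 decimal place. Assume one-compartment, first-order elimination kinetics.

41.2 L/h

CL = F·Dose / AUC = 0.98 × 160 / 3.81 = 41.15 L/h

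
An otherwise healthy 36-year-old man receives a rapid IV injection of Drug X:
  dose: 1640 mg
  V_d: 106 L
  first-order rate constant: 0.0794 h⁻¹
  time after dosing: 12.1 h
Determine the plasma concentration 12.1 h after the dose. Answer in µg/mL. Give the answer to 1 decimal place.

C₀ = Dose / Vd = 1640 / 106 = 15.47 mg/L
C = C₀ · e^(−k·t) = 15.47 × e^(−0.07940 × 12.1)
  = 15.47 × 0.3826 = 5.919 mg/L
(5.919 mg/L = 5.919 µg/mL)

5.9 µg/mL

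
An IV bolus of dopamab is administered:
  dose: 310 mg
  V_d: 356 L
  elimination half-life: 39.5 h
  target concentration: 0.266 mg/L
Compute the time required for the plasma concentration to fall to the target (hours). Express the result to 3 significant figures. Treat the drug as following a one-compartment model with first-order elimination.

67.6 h

C₀ = Dose / Vd = 310.0 / 356 = 0.8708 mg/L
k = ln2 / t½ = 0.693147 / 39.5 = 0.01755 h⁻¹
t = ln(C₀ / C) / k = ln(0.8708 / 0.266) / 0.01755
  = ln(3.274) / 0.01755 = 1.186 / 0.01755 = 67.58 h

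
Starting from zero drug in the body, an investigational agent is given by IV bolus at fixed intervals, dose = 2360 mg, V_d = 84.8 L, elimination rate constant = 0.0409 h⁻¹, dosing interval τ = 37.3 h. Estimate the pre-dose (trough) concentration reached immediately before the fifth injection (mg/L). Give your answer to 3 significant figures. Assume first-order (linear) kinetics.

C₀ per dose = Dose / Vd = 2360 / 84.8 = 27.83 mg/L
Fraction remaining after one interval: r = e^(−kτ) = e^(−0.04090 × 37.3) = 0.2175
Before dose 5, 4 doses have been given (aged 1τ, 2τ, 3τ, 4τ).
C_trough = C₀ × (r + r² + … + r^4) = C₀ × r(1−r^4)/(1−r)
        = 27.83 × 0.2175 × (1 − 0.002238) / (1 − 0.2175) = 7.718 mg/L

7.72 mg/L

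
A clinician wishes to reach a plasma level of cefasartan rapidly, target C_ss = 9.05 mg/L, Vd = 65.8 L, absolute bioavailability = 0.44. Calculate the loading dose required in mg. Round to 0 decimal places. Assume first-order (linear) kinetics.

1353 mg

LD = Css × Vd / F = 9.05 × 65.8 / 0.44 = 1353 mg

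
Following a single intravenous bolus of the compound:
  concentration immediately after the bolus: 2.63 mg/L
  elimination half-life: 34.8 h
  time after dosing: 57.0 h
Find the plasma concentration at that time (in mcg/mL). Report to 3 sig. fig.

k = ln2 / t½ = 0.693147 / 34.8 = 0.01992 h⁻¹
C = C₀ · e^(−k·t) = 2.630 × e^(−0.01992 × 57.0)
  = 2.630 × 0.3213 = 0.8450 mg/L
(0.8450 mg/L = 0.8450 mcg/mL)

0.845 mcg/mL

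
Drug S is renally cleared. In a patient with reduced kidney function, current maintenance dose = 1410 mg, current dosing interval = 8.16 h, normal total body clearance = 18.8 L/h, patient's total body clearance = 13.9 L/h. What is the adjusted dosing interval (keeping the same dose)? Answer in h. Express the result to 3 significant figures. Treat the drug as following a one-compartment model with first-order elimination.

To keep the same average steady-state level, dosing rate must scale with clearance.
CL ratio = 13.9 / 18.8 = 0.7394
New interval (same dose) = 8.16 / 0.7394 = 11.04 h

11.0 h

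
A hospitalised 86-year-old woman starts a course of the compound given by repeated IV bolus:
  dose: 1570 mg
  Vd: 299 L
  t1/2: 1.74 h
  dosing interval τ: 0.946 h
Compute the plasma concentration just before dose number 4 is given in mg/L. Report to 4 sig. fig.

C₀ per dose = Dose / Vd = 1570 / 299 = 5.251 mg/L
k = ln2 / t½ = 0.693147 / 1.74 = 0.3984 h⁻¹
Fraction remaining after one interval: r = e^(−kτ) = e^(−0.3984 × 0.946) = 0.6860
Before dose 4, 3 doses have been given (aged 1τ, 2τ, 3τ).
C_trough = C₀ × (r + r² + … + r^3) = C₀ × r(1−r^3)/(1−r)
        = 5.251 × 0.6860 × (1 − 0.3228) / (1 − 0.6860) = 7.769 mg/L

7.769 mg/L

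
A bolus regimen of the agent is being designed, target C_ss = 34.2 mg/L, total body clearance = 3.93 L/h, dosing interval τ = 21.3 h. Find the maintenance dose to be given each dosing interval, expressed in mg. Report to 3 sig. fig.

At steady state, Dose/τ = Css × CL.
Dose = Css × CL × τ = 34.2 × 3.930 × 21.3 = 2863 mg

2860 mg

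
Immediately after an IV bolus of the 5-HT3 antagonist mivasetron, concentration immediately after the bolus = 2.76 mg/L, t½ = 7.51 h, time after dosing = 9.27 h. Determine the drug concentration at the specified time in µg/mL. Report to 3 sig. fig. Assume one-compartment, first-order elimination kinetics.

1.17 µg/mL

k = ln2 / t½ = 0.693147 / 7.51 = 0.09230 h⁻¹
C = C₀ · e^(−k·t) = 2.760 × e^(−0.09230 × 9.27)
  = 2.760 × 0.4250 = 1.173 mg/L
(1.173 mg/L = 1.173 µg/mL)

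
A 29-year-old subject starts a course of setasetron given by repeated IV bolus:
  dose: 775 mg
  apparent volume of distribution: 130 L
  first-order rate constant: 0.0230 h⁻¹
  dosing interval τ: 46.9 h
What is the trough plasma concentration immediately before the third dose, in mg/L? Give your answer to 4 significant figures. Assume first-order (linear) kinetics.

2.716 mg/L

C₀ per dose = Dose / Vd = 775 / 130 = 5.962 mg/L
Fraction remaining after one interval: r = e^(−kτ) = e^(−0.02300 × 46.9) = 0.3400
Before dose 3, 2 doses have been given (aged 1τ, 2τ).
C_trough = C₀ × (r + r²) = 5.962 × (0.3400 + 0.1156) = 2.716 mg/L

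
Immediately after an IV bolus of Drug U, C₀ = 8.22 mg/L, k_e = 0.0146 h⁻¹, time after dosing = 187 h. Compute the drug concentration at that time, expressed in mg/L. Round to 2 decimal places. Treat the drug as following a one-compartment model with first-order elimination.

C = C₀ · e^(−k·t) = 8.220 × e^(−0.01460 × 187)
  = 8.220 × 0.06521 = 0.5360 mg/L

0.54 mg/L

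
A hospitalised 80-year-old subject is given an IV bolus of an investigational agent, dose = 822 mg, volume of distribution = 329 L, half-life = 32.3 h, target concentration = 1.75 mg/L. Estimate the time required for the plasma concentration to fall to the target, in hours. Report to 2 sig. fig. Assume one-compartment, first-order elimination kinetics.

C₀ = Dose / Vd = 822.0 / 329 = 2.498 mg/L
k = ln2 / t½ = 0.693147 / 32.3 = 0.02146 h⁻¹
t = ln(C₀ / C) / k = ln(2.498 / 1.75) / 0.02146
  = ln(1.427) / 0.02146 = 0.3556 / 0.02146 = 16.57 h

17 h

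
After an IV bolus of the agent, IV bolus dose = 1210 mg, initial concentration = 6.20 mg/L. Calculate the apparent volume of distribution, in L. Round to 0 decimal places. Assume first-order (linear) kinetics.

Vd = Dose / C₀ = 1210 / 6.20 = 195.2 L

195 L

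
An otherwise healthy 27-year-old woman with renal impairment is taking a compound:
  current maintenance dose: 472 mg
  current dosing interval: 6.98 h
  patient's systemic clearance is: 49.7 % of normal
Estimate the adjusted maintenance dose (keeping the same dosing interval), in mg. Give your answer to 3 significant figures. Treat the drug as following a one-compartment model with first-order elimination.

235 mg

To keep the same average steady-state level, dosing rate must scale with clearance.
CL ratio = 49.7 / 100 = 0.4970
New dose (same interval) = 472 × 0.4970 = 234.6 mg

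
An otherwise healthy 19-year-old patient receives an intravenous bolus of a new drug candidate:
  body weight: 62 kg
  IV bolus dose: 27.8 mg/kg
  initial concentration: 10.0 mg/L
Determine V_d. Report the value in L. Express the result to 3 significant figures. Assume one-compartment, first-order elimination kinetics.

Dose = 27.8 × 62 = 1724 mg
Vd = Dose / C₀ = 1724 / 10.0 = 172.4 L

172 L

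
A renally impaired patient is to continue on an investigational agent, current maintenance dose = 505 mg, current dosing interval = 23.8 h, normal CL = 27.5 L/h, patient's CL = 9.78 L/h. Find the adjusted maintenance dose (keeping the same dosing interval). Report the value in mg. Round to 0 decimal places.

180 mg

To keep the same average steady-state level, dosing rate must scale with clearance.
CL ratio = 9.78 / 27.5 = 0.3556
New dose (same interval) = 505 × 0.3556 = 179.6 mg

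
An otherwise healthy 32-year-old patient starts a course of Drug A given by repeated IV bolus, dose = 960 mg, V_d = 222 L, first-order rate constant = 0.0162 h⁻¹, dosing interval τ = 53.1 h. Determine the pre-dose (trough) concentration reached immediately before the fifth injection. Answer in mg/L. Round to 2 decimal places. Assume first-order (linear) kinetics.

C₀ per dose = Dose / Vd = 960 / 222 = 4.324 mg/L
Fraction remaining after one interval: r = e^(−kτ) = e^(−0.01620 × 53.1) = 0.4231
Before dose 5, 4 doses have been given (aged 1τ, 2τ, 3τ, 4τ).
C_trough = C₀ × (r + r² + … + r^4) = C₀ × r(1−r^4)/(1−r)
        = 4.324 × 0.4231 × (1 − 0.03205) / (1 − 0.4231) = 3.070 mg/L

3.07 mg/L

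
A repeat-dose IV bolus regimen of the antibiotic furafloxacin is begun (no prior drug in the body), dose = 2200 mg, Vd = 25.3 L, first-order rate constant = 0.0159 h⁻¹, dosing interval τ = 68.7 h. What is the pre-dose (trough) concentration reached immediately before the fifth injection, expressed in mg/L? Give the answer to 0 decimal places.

43 mg/L

C₀ per dose = Dose / Vd = 2200 / 25.3 = 86.96 mg/L
Fraction remaining after one interval: r = e^(−kτ) = e^(−0.01590 × 68.7) = 0.3354
Before dose 5, 4 doses have been given (aged 1τ, 2τ, 3τ, 4τ).
C_trough = C₀ × (r + r² + … + r^4) = C₀ × r(1−r^4)/(1−r)
        = 86.96 × 0.3354 × (1 − 0.01265) / (1 − 0.3354) = 43.33 mg/L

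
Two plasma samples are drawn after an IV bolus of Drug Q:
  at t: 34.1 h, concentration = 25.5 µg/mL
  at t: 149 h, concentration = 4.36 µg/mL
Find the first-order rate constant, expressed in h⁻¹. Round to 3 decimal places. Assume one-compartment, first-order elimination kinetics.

k = ln(C₁/C₂) / (t₂ − t₁) = ln(25.5/4.36) / (149 − 34.1)
  = 1.766 / 114.9 = 0.01537 h⁻¹

0.015 h⁻¹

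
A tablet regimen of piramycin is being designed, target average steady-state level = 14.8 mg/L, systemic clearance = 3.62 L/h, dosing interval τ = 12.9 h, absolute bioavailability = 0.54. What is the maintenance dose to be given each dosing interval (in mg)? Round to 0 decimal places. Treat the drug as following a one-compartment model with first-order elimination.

1280 mg

At steady state, F × (Dose/τ) = Css × CL.
Dose = Css × CL × τ / F = 14.8 × 3.620 × 12.9 / 0.54 = 1280 mg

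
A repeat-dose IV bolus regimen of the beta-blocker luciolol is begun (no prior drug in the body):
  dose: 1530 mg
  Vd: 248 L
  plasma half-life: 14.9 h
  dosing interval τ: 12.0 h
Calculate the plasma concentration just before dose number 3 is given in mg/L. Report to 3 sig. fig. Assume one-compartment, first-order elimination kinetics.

C₀ per dose = Dose / Vd = 1530 / 248 = 6.169 mg/L
k = ln2 / t½ = 0.693147 / 14.9 = 0.04652 h⁻¹
Fraction remaining after one interval: r = e^(−kτ) = e^(−0.04652 × 12.0) = 0.5722
Before dose 3, 2 doses have been given (aged 1τ, 2τ).
C_trough = C₀ × (r + r²) = 6.169 × (0.5722 + 0.3274) = 5.550 mg/L

5.55 mg/L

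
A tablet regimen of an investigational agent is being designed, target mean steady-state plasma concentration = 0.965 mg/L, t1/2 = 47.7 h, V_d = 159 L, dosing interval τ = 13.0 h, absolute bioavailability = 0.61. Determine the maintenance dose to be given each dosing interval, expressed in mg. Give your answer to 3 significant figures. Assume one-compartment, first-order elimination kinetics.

47.5 mg

k = ln2 / t½ = 0.693147 / 47.7 = 0.01453 h⁻¹
CL = k × Vd = 0.01453 × 159 = 2.310 L/h
At steady state, F × (Dose/τ) = Css × CL.
Dose = Css × CL × τ / F = 0.965 × 2.310 × 13.0 / 0.61 = 47.51 mg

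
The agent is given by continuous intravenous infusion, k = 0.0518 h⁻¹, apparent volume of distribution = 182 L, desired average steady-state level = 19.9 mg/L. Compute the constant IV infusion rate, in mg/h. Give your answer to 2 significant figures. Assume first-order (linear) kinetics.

CL = k × Vd = 0.05180 × 182 = 9.428 L/h
At steady state, infusion rate R₀ = Css × CL = 19.9 × 9.428 = 187.6 mg/h

190 mg/h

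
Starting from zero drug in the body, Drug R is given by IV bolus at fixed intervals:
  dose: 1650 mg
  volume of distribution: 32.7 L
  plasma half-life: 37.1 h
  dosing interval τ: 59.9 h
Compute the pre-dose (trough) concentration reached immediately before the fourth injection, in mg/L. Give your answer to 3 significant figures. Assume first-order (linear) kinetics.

C₀ per dose = Dose / Vd = 1650 / 32.7 = 50.46 mg/L
k = ln2 / t½ = 0.693147 / 37.1 = 0.01868 h⁻¹
Fraction remaining after one interval: r = e^(−kτ) = e^(−0.01868 × 59.9) = 0.3266
Before dose 4, 3 doses have been given (aged 1τ, 2τ, 3τ).
C_trough = C₀ × (r + r² + … + r^3) = C₀ × r(1−r^3)/(1−r)
        = 50.46 × 0.3266 × (1 − 0.03484) / (1 − 0.3266) = 23.62 mg/L

23.6 mg/L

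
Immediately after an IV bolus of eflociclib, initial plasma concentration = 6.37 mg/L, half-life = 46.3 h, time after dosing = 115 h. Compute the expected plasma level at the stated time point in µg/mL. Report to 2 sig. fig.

1.1 µg/mL

k = ln2 / t½ = 0.693147 / 46.3 = 0.01497 h⁻¹
C = C₀ · e^(−k·t) = 6.370 × e^(−0.01497 × 115)
  = 6.370 × 0.1788 = 1.139 mg/L
(1.139 mg/L = 1.139 µg/mL)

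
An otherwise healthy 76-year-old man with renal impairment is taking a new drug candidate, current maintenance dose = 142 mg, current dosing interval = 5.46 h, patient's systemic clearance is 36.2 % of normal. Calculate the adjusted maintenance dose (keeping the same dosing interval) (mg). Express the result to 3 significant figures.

51.4 mg

To keep the same average steady-state level, dosing rate must scale with clearance.
CL ratio = 36.2 / 100 = 0.3620
New dose (same interval) = 142 × 0.3620 = 51.40 mg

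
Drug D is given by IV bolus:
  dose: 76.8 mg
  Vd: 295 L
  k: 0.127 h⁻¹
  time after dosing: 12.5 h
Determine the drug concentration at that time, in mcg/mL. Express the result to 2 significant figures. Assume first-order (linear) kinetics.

0.053 mcg/mL

C₀ = Dose / Vd = 76.80 / 295 = 0.2603 mg/L
C = C₀ · e^(−k·t) = 0.2603 × e^(−0.1270 × 12.5)
  = 0.2603 × 0.2044 = 0.05321 mg/L
(0.05321 mg/L = 0.05321 mcg/mL)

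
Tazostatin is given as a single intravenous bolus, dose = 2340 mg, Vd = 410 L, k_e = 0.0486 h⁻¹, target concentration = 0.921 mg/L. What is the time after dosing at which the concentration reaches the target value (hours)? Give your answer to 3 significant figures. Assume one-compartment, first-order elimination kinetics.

C₀ = Dose / Vd = 2340 / 410 = 5.707 mg/L
t = ln(C₀ / C) / k = ln(5.707 / 0.921) / 0.04860
  = ln(6.197) / 0.04860 = 1.824 / 0.04860 = 37.53 h

37.5 h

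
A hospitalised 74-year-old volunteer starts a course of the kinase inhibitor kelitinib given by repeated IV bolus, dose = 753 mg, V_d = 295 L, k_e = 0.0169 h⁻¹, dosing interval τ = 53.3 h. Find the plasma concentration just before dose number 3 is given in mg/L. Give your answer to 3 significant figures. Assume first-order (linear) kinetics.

C₀ per dose = Dose / Vd = 753 / 295 = 2.553 mg/L
Fraction remaining after one interval: r = e^(−kτ) = e^(−0.01690 × 53.3) = 0.4063
Before dose 3, 2 doses have been given (aged 1τ, 2τ).
C_trough = C₀ × (r + r²) = 2.553 × (0.4063 + 0.1651) = 1.459 mg/L

1.46 mg/L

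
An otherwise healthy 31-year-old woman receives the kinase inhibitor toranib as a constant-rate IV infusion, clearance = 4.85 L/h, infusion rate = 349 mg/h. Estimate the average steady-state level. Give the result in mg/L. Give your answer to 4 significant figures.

71.96 mg/L

At steady state Css = R₀ / CL = 349 / 4.850 = 71.96 mg/L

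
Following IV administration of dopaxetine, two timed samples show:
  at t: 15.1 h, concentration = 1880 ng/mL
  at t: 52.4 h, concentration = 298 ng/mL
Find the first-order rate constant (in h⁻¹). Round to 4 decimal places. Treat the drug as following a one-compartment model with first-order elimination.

0.0494 h⁻¹

k = ln(C₁/C₂) / (t₂ − t₁) = ln(1880/298) / (52.4 − 15.1)
  = 1.842 / 37.30 = 0.04938 h⁻¹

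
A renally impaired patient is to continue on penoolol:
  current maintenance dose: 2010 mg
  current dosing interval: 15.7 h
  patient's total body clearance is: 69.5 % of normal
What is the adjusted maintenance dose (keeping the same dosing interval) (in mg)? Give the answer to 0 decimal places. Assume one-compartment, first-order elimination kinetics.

To keep the same average steady-state level, dosing rate must scale with clearance.
CL ratio = 69.5 / 100 = 0.6950
New dose (same interval) = 2010 × 0.6950 = 1397 mg

1397 mg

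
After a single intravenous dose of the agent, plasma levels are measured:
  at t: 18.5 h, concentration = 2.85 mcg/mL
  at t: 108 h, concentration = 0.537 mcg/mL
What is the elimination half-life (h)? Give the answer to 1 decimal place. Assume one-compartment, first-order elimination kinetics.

k = ln(C₁/C₂) / (t₂ − t₁) = ln(2.85/0.537) / (108 − 18.5)
  = 1.669 / 89.50 = 0.01865 h⁻¹
t½ = ln2 / k = 0.693147 / 0.01865 = 37.17 h

37.2 h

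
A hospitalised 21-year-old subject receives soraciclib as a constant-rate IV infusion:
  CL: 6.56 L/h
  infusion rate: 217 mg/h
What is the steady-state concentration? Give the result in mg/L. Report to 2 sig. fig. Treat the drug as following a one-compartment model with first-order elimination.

At steady state Css = R₀ / CL = 217 / 6.560 = 33.08 mg/L

33 mg/L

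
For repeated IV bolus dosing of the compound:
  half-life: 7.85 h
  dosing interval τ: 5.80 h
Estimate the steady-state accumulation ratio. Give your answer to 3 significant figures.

2.50

k = ln2 / t½ = 0.693147 / 7.85 = 0.08830 h⁻¹
e^(−kτ) = e^(−0.08830 × 5.80) = 0.5992
Accumulation ratio R = 1 / (1 − e^(−kτ)) = 1 / (1 − 0.5992) = 2.495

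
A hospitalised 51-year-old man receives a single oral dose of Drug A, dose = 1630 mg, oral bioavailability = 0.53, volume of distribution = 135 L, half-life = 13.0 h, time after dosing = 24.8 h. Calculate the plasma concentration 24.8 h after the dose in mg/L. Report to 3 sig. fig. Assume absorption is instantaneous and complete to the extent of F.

1.71 mg/L

Amount reaching circulation = F × Dose = 0.53 × 1630 = 863.9 mg
C₀ = F·Dose / Vd = 863.9 / 135 = 6.399 mg/L
k = ln2 / t½ = 0.693147 / 13.0 = 0.05332 h⁻¹
C = C₀ · e^(−k·t) = 6.399 × e^(−0.05332 × 24.8)
  = 6.399 × 0.2665 = 1.705 mg/L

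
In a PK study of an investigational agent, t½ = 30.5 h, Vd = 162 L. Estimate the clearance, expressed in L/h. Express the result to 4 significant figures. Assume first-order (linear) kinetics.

k = ln2 / t½ = 0.693147 / 30.5 = 0.02273 h⁻¹
CL = k × Vd = 0.02273 × 162 = 3.682 L/h

3.682 L/h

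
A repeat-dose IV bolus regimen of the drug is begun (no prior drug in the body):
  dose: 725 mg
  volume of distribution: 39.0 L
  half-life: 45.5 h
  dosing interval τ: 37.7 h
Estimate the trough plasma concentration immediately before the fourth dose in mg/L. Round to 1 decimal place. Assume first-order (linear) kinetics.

C₀ per dose = Dose / Vd = 725 / 39.0 = 18.59 mg/L
k = ln2 / t½ = 0.693147 / 45.5 = 0.01523 h⁻¹
Fraction remaining after one interval: r = e^(−kτ) = e^(−0.01523 × 37.7) = 0.5632
Before dose 4, 3 doses have been given (aged 1τ, 2τ, 3τ).
C_trough = C₀ × (r + r² + … + r^3) = C₀ × r(1−r^3)/(1−r)
        = 18.59 × 0.5632 × (1 − 0.1786) / (1 − 0.5632) = 19.69 mg/L

19.7 mg/L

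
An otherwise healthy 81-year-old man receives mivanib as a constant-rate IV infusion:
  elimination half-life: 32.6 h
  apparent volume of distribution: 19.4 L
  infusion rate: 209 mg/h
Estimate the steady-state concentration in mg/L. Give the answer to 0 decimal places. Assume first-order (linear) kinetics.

507 mg/L

k = ln2 / t½ = 0.693147 / 32.6 = 0.02126 h⁻¹
CL = k × Vd = 0.02126 × 19.4 = 0.4124 L/h
At steady state Css = R₀ / CL = 209 / 0.4124 = 506.8 mg/L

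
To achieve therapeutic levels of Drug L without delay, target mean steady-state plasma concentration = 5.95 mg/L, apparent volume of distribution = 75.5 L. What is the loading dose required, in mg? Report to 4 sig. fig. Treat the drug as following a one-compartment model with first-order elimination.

LD = Css × Vd = 5.95 × 75.5 = 449.2 mg

449.2 mg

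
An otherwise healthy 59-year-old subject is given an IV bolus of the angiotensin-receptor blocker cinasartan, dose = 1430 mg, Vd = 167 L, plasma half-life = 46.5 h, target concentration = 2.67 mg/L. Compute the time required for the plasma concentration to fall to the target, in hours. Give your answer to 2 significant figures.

C₀ = Dose / Vd = 1430 / 167 = 8.563 mg/L
k = ln2 / t½ = 0.693147 / 46.5 = 0.01491 h⁻¹
t = ln(C₀ / C) / k = ln(8.563 / 2.67) / 0.01491
  = ln(3.207) / 0.01491 = 1.165 / 0.01491 = 78.14 h

78 h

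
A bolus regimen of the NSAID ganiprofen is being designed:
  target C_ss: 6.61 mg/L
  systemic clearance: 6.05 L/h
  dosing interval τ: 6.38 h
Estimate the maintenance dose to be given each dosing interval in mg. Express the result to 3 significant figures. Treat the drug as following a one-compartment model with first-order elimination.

At steady state, Dose/τ = Css × CL.
Dose = Css × CL × τ = 6.61 × 6.050 × 6.38 = 255.1 mg

255 mg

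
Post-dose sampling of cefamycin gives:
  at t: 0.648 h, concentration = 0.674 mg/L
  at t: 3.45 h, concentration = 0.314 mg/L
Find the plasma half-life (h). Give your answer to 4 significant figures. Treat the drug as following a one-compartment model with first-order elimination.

2.543 h

k = ln(C₁/C₂) / (t₂ − t₁) = ln(0.674/0.314) / (3.45 − 0.648)
  = 0.7638 / 2.802 = 0.2726 h⁻¹
t½ = ln2 / k = 0.693147 / 0.2726 = 2.543 h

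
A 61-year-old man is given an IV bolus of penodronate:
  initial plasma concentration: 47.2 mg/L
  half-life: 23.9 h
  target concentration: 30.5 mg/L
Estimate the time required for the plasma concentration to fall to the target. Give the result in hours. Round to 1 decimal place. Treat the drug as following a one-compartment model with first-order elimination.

k = ln2 / t½ = 0.693147 / 23.9 = 0.02900 h⁻¹
t = ln(C₀ / C) / k = ln(47.20 / 30.5) / 0.02900
  = ln(1.548) / 0.02900 = 0.4370 / 0.02900 = 15.07 h

15.1 h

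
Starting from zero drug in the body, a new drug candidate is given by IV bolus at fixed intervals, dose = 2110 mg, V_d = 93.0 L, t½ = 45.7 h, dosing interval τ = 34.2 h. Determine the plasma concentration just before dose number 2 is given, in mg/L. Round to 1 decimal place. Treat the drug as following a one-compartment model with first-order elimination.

13.5 mg/L

C₀ per dose = Dose / Vd = 2110 / 93.0 = 22.69 mg/L
k = ln2 / t½ = 0.693147 / 45.7 = 0.01517 h⁻¹
Fraction remaining after one interval: r = e^(−kτ) = e^(−0.01517 × 34.2) = 0.5952
Before dose 2, 1 dose has been given (aged 1τ).
C_trough = C₀ × r = 22.69 × 0.5952 = 13.51 mg/L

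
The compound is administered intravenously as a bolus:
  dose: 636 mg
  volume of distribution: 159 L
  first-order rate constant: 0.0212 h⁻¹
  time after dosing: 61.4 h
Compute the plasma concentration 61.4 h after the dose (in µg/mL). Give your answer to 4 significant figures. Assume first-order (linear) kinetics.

C₀ = Dose / Vd = 636.0 / 159 = 4.000 mg/L
C = C₀ · e^(−k·t) = 4.000 × e^(−0.02120 × 61.4)
  = 4.000 × 0.2721 = 1.088 mg/L
(1.088 mg/L = 1.088 µg/mL)

1.088 µg/mL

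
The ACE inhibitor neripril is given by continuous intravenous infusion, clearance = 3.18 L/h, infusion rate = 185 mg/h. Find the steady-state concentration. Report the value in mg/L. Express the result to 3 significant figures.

At steady state Css = R₀ / CL = 185 / 3.180 = 58.18 mg/L

58.2 mg/L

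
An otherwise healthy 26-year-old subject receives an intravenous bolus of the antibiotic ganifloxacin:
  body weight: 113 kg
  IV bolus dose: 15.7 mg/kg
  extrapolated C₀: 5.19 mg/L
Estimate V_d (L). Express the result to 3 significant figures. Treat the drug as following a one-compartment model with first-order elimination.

Dose = 15.7 × 113 = 1774 mg
Vd = Dose / C₀ = 1774 / 5.19 = 341.8 L

342 L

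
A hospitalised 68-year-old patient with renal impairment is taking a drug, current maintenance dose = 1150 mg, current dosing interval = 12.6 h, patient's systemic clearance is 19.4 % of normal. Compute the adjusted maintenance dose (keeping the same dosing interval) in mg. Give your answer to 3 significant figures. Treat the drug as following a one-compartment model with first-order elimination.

223 mg

To keep the same average steady-state level, dosing rate must scale with clearance.
CL ratio = 19.4 / 100 = 0.1940
New dose (same interval) = 1150 × 0.1940 = 223.1 mg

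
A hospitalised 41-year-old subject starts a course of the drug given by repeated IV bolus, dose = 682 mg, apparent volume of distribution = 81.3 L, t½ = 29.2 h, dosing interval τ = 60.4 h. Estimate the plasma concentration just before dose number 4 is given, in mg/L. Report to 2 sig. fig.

C₀ per dose = Dose / Vd = 682 / 81.3 = 8.389 mg/L
k = ln2 / t½ = 0.693147 / 29.2 = 0.02374 h⁻¹
Fraction remaining after one interval: r = e^(−kτ) = e^(−0.02374 × 60.4) = 0.2384
Before dose 4, 3 doses have been given (aged 1τ, 2τ, 3τ).
C_trough = C₀ × (r + r² + … + r^3) = C₀ × r(1−r^3)/(1−r)
        = 8.389 × 0.2384 × (1 − 0.01355) / (1 − 0.2384) = 2.590 mg/L

2.6 mg/L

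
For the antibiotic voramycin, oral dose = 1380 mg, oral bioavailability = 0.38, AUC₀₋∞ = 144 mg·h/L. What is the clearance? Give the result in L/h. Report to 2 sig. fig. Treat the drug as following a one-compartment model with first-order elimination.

CL = F·Dose / AUC = 0.38 × 1380 / 144 = 3.642 L/h

3.6 L/h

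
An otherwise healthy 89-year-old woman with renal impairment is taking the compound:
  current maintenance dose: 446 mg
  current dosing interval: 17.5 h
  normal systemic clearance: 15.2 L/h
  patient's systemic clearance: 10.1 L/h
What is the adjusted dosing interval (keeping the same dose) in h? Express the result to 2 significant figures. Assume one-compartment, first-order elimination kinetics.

To keep the same average steady-state level, dosing rate must scale with clearance.
CL ratio = 10.1 / 15.2 = 0.6645
New interval (same dose) = 17.5 / 0.6645 = 26.34 h

26 h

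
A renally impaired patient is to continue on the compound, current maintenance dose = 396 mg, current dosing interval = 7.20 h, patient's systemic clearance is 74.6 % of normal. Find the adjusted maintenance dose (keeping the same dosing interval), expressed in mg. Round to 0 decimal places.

To keep the same average steady-state level, dosing rate must scale with clearance.
CL ratio = 74.6 / 100 = 0.7460
New dose (same interval) = 396 × 0.7460 = 295.4 mg

295 mg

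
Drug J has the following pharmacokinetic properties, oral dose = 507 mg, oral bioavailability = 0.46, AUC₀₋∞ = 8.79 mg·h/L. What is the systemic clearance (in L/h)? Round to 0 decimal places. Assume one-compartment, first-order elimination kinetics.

CL = F·Dose / AUC = 0.46 × 507 / 8.79 = 26.53 L/h

27 L/h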